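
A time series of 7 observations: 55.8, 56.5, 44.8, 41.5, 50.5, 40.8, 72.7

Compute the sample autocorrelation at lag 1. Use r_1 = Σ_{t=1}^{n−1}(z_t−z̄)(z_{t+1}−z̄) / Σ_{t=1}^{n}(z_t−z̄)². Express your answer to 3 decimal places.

Mean z̄ = (55.8 + 56.5 + 44.8 + 41.5 + 50.5 + 40.8 + 72.7)/7 = 51.8000
Σ(z_t−z̄)(z_{t+1}−z̄) = (18.8000) + (-32.9000) + (72.1000) + (13.3900) + (14.3000) + (-229.9000) = -144.2100
Denominator Σ(z_t−z̄)² = 752.6800
r_1 = -144.2100 / 752.6800 = -0.192

-0.192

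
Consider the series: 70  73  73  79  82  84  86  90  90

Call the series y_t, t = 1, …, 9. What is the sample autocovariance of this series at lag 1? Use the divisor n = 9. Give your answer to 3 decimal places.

34.439

Mean ȳ = (70 + 73 + 73 + 79 + 82 + 84 + 86 + 90 + 90)/9 = 80.7778
Σ_{t=1}^{8}(y_t−ȳ)(y_{t+1}−ȳ) = 309.9506
γ_1 = 309.9506 / 9 = 34.439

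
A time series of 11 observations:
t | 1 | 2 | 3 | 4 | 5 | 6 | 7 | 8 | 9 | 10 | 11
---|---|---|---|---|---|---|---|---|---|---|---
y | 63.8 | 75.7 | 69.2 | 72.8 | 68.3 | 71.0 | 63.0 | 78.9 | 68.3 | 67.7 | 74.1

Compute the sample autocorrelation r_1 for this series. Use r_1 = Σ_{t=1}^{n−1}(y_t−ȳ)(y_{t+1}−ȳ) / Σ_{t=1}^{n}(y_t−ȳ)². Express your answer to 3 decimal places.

-0.593

Mean ȳ = (63.8 + 75.7 + 69.2 + 72.8 + 68.3 + 71.0 + 63.0 + 78.9 + 68.3 + 67.7 + 74.1)/11 = 70.2545
Numerator Σ_{t=1}^{10}(y_t−ȳ)(y_{t+1}−ȳ) = -139.8621
Denominator Σ(y_t−ȳ)² = 235.7873
r_1 = -139.8621 / 235.7873 = -0.593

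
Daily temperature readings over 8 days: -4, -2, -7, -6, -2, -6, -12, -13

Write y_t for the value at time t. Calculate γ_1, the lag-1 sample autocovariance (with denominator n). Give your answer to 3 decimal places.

Mean ȳ = (-4 − 2 − 7 − 6 − 2 − 6 − 12 − 13)/8 = -6.5000
Deviations: 2.5000, 4.5000, -0.5000, 0.5000, 4.5000, 0.5000, -5.5000, -6.5000
Σ_{t=1}^{7}(y_t−ȳ)(y_{t+1}−ȳ) = 46.2500
γ_1 = 46.2500 / 8 = 5.781

5.781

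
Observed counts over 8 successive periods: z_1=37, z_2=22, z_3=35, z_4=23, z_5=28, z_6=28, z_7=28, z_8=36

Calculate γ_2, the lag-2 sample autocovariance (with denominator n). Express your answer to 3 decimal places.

Mean z̄ = (37 + 22 + 35 + 23 + 28 + 28 + 28 + 36)/8 = 29.6250
Deviations: 7.3750, -7.6250, 5.3750, -6.6250, -1.6250, -1.6250, -1.6250, 6.3750
Σ_{t=1}^{6}(z_t−z̄)(z_{t+2}−z̄) = 84.4688
γ_2 = 84.4688 / 8 = 10.559

10.559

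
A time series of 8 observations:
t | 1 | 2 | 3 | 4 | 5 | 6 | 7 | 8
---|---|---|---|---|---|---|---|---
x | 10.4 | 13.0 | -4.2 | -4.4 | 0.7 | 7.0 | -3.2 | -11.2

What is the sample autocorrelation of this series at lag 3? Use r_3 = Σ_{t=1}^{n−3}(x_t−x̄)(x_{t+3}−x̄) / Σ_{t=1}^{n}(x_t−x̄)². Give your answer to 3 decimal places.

-0.120

Mean x̄ = (10.4 + 13.0 − 4.2 − 4.4 + 0.7 + 7.0 − 3.2 − 11.2)/8 = 1.0125
Σ(x_t−x̄)(x_{t+3}−x̄) = (-50.8098) + (-3.7461) + (-31.2098) + (22.8002) + (3.8164) = -59.1492
Denominator Σ(x_t−x̄)² = 491.1288
r_3 = -59.1492 / 491.1288 = -0.120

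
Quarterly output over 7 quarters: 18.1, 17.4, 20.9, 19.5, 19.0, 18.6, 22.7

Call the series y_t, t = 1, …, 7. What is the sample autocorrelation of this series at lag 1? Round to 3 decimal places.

Mean ȳ = (18.1 + 17.4 + 20.9 + 19.5 + 19.0 + 18.6 + 22.7)/7 = 19.4571
Σ(y_t−ȳ)(y_{t+1}−ȳ) = (2.7918) + (-2.9682) + (0.0618) + (-0.0196) + (0.3918) + (-2.7796) = -2.5218
Denominator Σ(y_t−ȳ)² = 19.6171
r_1 = -2.5218 / 19.6171 = -0.129

-0.129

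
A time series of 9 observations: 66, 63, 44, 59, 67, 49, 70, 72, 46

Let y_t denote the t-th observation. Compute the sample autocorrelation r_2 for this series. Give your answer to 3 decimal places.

Mean ȳ = (66 + 63 + 44 + 59 + 67 + 49 + 70 + 72 + 46)/9 = 59.5556
Σ(y_t−ȳ)(y_{t+2}−ȳ) = (-100.2469) + (-1.9136) + (-115.8025) + (5.8642) + (77.7531) + (-131.3580) + (-141.5802) = -407.2840
Denominator Σ(y_t−ȳ)² = 910.2222
r_2 = -407.2840 / 910.2222 = -0.447

-0.447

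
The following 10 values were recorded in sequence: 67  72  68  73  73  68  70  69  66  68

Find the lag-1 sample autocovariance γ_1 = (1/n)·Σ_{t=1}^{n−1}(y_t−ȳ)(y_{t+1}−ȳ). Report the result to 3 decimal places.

-0.196

Mean ȳ = (67 + 72 + 68 + 73 + 73 + 68 + 70 + 69 + 66 + 68)/10 = 69.4000
Σ_{t=1}^{9}(y_t−ȳ)(y_{t+1}−ȳ) = -1.9600
γ_1 = -1.9600 / 10 = -0.196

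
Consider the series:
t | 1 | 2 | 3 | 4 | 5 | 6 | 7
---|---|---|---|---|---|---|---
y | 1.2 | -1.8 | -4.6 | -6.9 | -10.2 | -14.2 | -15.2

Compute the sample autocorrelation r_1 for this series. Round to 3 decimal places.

0.595

Mean ȳ = (1.2 − 1.8 − 4.6 − 6.9 − 10.2 − 14.2 − 15.2)/7 = -7.3857
Deviations from mean: 8.5857, 5.5857, 2.7857, 0.4857, -2.8143, -6.8143, -7.8143
Numerator Σ_{t=1}^{6}(y_t−ȳ)(y_{t+1}−ȳ) = 135.9298
Denominator Σ(y_t−ȳ)² = 228.3286
r_1 = 135.9298 / 228.3286 = 0.595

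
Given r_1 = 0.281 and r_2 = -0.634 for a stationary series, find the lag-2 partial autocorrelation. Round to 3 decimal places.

φ_{22} = (r_2 − r_1²) / (1 − r_1²)
r_1² = (0.281)² = 0.078961
Numerator = -0.634 − 0.0790 = -0.7130; denominator = 1 − 0.0790 = 0.9210
φ_{22} = -0.7130 / 0.9210 = -0.774

-0.774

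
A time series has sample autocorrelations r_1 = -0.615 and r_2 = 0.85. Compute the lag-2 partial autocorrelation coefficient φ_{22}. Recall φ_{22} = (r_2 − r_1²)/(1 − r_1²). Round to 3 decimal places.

0.759

φ_{22} = (r_2 − r_1²) / (1 − r_1²)
r_1² = (-0.615)² = 0.378225
Numerator = 0.85 − 0.3782 = 0.4718; denominator = 1 − 0.3782 = 0.6218
φ_{22} = 0.4718 / 0.6218 = 0.759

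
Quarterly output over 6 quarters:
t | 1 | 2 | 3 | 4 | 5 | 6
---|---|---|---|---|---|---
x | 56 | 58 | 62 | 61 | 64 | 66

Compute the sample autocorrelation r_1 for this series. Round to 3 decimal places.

Mean x̄ = (56 + 58 + 62 + 61 + 64 + 66)/6 = 61.1667
Numerator Σ_{t=1}^{5}(x_t−x̄)(x_{t+1}−x̄) = 26.8056
Denominator Σ(x_t−x̄)² = 68.8333
r_1 = 26.8056 / 68.8333 = 0.389

0.389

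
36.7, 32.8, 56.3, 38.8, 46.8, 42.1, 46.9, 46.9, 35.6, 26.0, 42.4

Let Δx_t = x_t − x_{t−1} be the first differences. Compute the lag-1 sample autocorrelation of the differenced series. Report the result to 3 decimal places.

First differences Δx: -3.9, 23.5, -17.5, 8.0, -4.7, 4.8, 0.0, -11.3, -9.6, 16.4
Mean of differences = 0.5700
Numerator Σ(Δx_t−Δx̄)(Δx_{t+1}−Δx̄) = -748.4689
Denominator Σ(Δx_t−Δx̄)² = 1468.4010
r_1(Δx) = -748.4689 / 1468.4010 = -0.510

-0.510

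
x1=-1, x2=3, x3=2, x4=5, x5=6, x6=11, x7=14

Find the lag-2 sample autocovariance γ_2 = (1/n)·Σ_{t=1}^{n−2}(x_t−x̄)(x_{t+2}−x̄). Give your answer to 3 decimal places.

3.487

Mean x̄ = (-1 + 3 + 2 + 5 + 6 + 11 + 14)/7 = 5.7143
Deviations: -6.7143, -2.7143, -3.7143, -0.7143, 0.2857, 5.2857, 8.2857
Σ_{t=1}^{5}(x_t−x̄)(x_{t+2}−x̄) = 24.4082
γ_2 = 24.4082 / 7 = 3.487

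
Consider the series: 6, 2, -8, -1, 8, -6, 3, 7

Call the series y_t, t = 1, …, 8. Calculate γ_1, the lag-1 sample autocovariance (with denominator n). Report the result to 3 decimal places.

Mean ȳ = (6 + 2 − 8 − 1 + 8 − 6 + 3 + 7)/8 = 1.3750
Deviations: 4.6250, 0.6250, -9.3750, -2.3750, 6.6250, -7.3750, 1.6250, 5.6250
Σ_{t=1}^{7}(y_t−ȳ)(y_{t+1}−ȳ) = -48.1406
γ_1 = -48.1406 / 8 = -6.018

-6.018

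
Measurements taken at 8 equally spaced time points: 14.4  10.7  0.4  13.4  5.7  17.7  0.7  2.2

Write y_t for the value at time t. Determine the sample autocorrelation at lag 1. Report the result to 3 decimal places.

-0.335

Mean ȳ = (14.4 + 10.7 + 0.4 + 13.4 + 5.7 + 17.7 + 0.7 + 2.2)/8 = 8.1500
Deviations from mean: 6.2500, 2.5500, -7.7500, 5.2500, -2.4500, 9.5500, -7.4500, -5.9500
Numerator Σ_{t=1}^{7}(y_t−ȳ)(y_{t+1}−ȳ) = -107.5925
Denominator Σ(y_t−ȳ)² = 321.3000
r_1 = -107.5925 / 321.3000 = -0.335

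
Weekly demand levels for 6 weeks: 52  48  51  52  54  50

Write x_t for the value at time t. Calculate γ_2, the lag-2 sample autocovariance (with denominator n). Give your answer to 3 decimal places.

-0.704

Mean x̄ = (52 + 48 + 51 + 52 + 54 + 50)/6 = 51.1667
Σ_{t=1}^{4}(x_t−x̄)(x_{t+2}−x̄) = -4.2222
γ_2 = -4.2222 / 6 = -0.704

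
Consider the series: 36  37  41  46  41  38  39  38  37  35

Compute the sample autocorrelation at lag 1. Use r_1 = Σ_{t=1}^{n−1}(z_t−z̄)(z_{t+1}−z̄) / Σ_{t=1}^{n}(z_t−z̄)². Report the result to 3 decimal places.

Mean z̄ = (36 + 37 + 41 + 46 + 41 + 38 + 39 + 38 + 37 + 35)/10 = 38.8000
Numerator Σ_{t=1}^{9}(z_t−z̄)(z_{t+1}−z̄) = 38.9600
Denominator Σ(z_t−z̄)² = 91.6000
r_1 = 38.9600 / 91.6000 = 0.425

0.425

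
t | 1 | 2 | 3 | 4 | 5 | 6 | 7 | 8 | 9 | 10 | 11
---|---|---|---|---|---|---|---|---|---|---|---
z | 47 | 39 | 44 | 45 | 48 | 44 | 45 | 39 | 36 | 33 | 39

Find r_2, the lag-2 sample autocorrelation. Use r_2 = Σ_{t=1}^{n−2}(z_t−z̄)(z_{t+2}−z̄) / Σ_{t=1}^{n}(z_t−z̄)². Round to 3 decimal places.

Mean z̄ = (47 + 39 + 44 + 45 + 48 + 44 + 45 + 39 + 36 + 33 + 39)/11 = 41.7273
Numerator Σ_{t=1}^{9}(z_t−z̄)(z_{t+2}−z̄) = 59.7603
Denominator Σ(z_t−z̄)² = 230.1818
r_2 = 59.7603 / 230.1818 = 0.260

0.260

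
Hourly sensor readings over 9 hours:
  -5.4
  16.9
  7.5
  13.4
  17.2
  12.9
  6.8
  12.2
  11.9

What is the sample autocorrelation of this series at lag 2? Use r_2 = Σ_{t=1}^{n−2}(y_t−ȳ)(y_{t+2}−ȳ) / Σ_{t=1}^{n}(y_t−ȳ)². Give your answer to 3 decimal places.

Mean ȳ = (-5.4 + 16.9 + 7.5 + 13.4 + 17.2 + 12.9 + 6.8 + 12.2 + 11.9)/9 = 10.3778
Σ(y_t−ȳ)(y_{t+2}−ȳ) = (45.4049) + (19.7116) + (-19.6328) + (7.6227) + (-24.4084) + (4.5960) + (-5.4462) = 27.8479
Denominator Σ(y_t−ȳ)² = 380.2356
r_2 = 27.8479 / 380.2356 = 0.073

0.073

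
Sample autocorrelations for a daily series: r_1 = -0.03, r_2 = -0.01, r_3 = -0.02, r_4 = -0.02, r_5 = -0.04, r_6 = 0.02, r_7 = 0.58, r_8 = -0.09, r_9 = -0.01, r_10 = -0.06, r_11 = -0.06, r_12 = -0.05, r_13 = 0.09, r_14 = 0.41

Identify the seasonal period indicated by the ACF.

The largest autocorrelation is r_7 = 0.58, with a weaker echo at lag 14 (0.41); the remaining lags stay at or below 0.09.
The dominant spike at lag 7 indicates a seasonal period of 7.

7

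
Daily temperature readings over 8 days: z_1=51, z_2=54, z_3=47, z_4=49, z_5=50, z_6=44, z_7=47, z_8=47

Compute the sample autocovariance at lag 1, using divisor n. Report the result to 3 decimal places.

0.967

Mean z̄ = (51 + 54 + 47 + 49 + 50 + 44 + 47 + 47)/8 = 48.6250
Deviations: 2.3750, 5.3750, -1.6250, 0.3750, 1.3750, -4.6250, -1.6250, -1.6250
Σ_{t=1}^{7}(z_t−z̄)(z_{t+1}−z̄) = 7.7344
γ_1 = 7.7344 / 8 = 0.967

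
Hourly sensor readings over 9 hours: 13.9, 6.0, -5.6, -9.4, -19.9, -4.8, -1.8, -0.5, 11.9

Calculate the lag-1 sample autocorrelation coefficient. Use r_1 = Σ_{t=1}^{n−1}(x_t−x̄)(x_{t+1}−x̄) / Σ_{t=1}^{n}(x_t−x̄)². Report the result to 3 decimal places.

Mean x̄ = (13.9 + 6.0 − 5.6 − 9.4 − 19.9 − 4.8 − 1.8 − 0.5 + 11.9)/9 = -1.1333
Numerator Σ_{t=1}^{8}(x_t−x̄)(x_{t+1}−x̄) = 346.5256
Denominator Σ(x_t−x̄)² = 901.5200
r_1 = 346.5256 / 901.5200 = 0.384

0.384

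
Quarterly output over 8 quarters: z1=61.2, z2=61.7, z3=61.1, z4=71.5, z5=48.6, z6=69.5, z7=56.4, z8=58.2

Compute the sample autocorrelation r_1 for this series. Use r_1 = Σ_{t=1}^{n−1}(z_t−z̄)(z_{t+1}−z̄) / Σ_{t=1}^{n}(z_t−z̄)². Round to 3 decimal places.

-0.713

Mean z̄ = (61.2 + 61.7 + 61.1 + 71.5 + 48.6 + 69.5 + 56.4 + 58.2)/8 = 61.0250
Deviations from mean: 0.1750, 0.6750, 0.0750, 10.4750, -12.4250, 8.4750, -4.6250, -2.8250
Numerator Σ_{t=1}^{7}(z_t−z̄)(z_{t+1}−z̄) = -260.6306
Denominator Σ(z_t−z̄)² = 365.7950
r_1 = -260.6306 / 365.7950 = -0.713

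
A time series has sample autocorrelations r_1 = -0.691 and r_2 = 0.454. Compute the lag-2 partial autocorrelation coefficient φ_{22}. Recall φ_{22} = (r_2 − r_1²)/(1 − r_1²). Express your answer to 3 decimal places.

-0.045

φ_{22} = (r_2 − r_1²) / (1 − r_1²)
r_1² = (-0.691)² = 0.477481
Numerator = 0.454 − 0.4775 = -0.0235; denominator = 1 − 0.4775 = 0.5225
φ_{22} = -0.0235 / 0.5225 = -0.045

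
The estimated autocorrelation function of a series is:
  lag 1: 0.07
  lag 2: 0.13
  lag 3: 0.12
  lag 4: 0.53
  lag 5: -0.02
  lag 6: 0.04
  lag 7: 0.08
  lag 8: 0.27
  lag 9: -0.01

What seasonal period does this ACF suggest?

4

The largest autocorrelation is r_4 = 0.53, with a weaker echo at lag 8 (0.27); the remaining lags stay at or below 0.13.
The dominant spike at lag 4 indicates a seasonal period of 4.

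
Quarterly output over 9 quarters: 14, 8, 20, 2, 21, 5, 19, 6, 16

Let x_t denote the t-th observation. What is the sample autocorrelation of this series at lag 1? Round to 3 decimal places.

Mean x̄ = (14 + 8 + 20 + 2 + 21 + 5 + 19 + 6 + 16)/9 = 12.3333
Numerator Σ_{t=1}^{8}(x_t−x̄)(x_{t+1}−x̄) = -387.1111
Denominator Σ(x_t−x̄)² = 414.0000
r_1 = -387.1111 / 414.0000 = -0.935

-0.935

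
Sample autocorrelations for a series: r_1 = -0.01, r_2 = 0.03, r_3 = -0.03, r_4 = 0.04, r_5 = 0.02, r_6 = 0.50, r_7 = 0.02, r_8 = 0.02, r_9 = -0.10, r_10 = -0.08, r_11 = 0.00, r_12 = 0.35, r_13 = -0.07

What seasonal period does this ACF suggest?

6

The largest autocorrelation is r_6 = 0.50, with a weaker echo at lag 12 (0.35); the remaining lags stay at or below 0.04.
The dominant spike at lag 6 indicates a seasonal period of 6.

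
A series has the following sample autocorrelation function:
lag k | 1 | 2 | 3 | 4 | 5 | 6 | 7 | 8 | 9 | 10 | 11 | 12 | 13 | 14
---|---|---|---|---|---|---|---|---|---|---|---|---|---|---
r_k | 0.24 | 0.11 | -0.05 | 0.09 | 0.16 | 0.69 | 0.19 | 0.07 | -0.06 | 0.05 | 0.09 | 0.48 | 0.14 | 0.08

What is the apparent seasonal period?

The largest autocorrelation is r_6 = 0.69, with a weaker echo at lag 12 (0.48); the remaining lags stay at or below 0.24. The elevated value at lag 1 (0.24), dropping to 0.11 at lag 2, reflects decaying short-term dependence rather than seasonality.
The dominant spike at lag 6 indicates a seasonal period of 6.

6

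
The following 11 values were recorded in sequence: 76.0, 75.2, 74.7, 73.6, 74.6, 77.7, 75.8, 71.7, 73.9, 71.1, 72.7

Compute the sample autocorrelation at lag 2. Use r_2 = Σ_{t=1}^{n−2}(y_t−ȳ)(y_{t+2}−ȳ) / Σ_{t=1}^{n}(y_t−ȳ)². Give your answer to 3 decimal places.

-0.058

Mean ȳ = (76.0 + 75.2 + 74.7 + 73.6 + 74.6 + 77.7 + 75.8 + 71.7 + 73.9 + 71.1 + 72.7)/11 = 74.2727
Numerator Σ_{t=1}^{9}(y_t−ȳ)(y_{t+2}−ȳ) = -2.1897
Denominator Σ(y_t−ȳ)² = 37.9618
r_2 = -2.1897 / 37.9618 = -0.058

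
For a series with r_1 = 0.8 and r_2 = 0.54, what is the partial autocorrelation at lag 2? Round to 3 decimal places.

-0.278

φ_{22} = (r_2 − r_1²) / (1 − r_1²)
r_1² = (0.8)² = 0.64
Numerator = 0.54 − 0.6400 = -0.1000; denominator = 1 − 0.6400 = 0.3600
φ_{22} = -0.1000 / 0.3600 = -0.278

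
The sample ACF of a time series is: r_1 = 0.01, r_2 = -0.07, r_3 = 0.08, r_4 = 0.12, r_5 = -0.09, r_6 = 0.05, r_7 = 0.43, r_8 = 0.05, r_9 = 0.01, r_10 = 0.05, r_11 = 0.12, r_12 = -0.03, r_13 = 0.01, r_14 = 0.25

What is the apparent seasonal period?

7

The largest autocorrelation is r_7 = 0.43, with a weaker echo at lag 14 (0.25); the remaining lags stay at or below 0.12.
The dominant spike at lag 7 indicates a seasonal period of 7.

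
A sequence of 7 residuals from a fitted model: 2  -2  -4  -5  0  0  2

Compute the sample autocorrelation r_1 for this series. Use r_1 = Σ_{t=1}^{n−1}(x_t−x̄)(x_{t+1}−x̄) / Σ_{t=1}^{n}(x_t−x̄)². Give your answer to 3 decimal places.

0.261

Mean x̄ = (2 − 2 − 4 − 5 + 0 + 0 + 2)/7 = -1.0000
Σ(x_t−x̄)(x_{t+1}−x̄) = (-3.0000) + (3.0000) + (12.0000) + (-4.0000) + (1.0000) + (3.0000) = 12.0000
Denominator Σ(x_t−x̄)² = 46.0000
r_1 = 12.0000 / 46.0000 = 0.261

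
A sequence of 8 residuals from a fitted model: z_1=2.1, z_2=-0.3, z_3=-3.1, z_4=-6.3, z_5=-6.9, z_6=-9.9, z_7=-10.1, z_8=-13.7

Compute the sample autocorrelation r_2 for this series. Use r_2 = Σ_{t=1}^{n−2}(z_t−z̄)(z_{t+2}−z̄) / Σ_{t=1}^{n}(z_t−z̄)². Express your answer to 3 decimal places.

0.272

Mean z̄ = (2.1 − 0.3 − 3.1 − 6.3 − 6.9 − 9.9 − 10.1 − 13.7)/8 = -6.0250
Deviations from mean: 8.1250, 5.7250, 2.9250, -0.2750, -0.8750, -3.8750, -4.0750, -7.6750
Numerator Σ_{t=1}^{6}(z_t−z̄)(z_{t+2}−z̄) = 54.0038
Denominator Σ(z_t−z̄)² = 198.7150
r_2 = 54.0038 / 198.7150 = 0.272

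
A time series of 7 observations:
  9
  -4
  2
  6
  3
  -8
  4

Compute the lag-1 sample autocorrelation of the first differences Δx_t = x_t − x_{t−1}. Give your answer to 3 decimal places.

-0.344

First differences Δx: -13, 6, 4, -3, -11, 12
Mean of differences = -0.8333
Numerator Σ(Δx_t−Δx̄)(Δx_{t+1}−Δx̄) = -169.0278
Denominator Σ(Δx_t−Δx̄)² = 490.8333
r_1(Δx) = -169.0278 / 490.8333 = -0.344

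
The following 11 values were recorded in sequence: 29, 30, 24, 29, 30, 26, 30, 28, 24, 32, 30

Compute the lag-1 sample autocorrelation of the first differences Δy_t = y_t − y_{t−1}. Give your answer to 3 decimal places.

-0.542

First differences Δy: 1, -6, 5, 1, -4, 4, -2, -4, 8, -2
Mean of differences = 0.1000
Numerator Σ(Δy_t−Δȳ)(Δy_{t+1}−Δȳ) = -99.2100
Denominator Σ(Δy_t−Δȳ)² = 182.9000
r_1(Δy) = -99.2100 / 182.9000 = -0.542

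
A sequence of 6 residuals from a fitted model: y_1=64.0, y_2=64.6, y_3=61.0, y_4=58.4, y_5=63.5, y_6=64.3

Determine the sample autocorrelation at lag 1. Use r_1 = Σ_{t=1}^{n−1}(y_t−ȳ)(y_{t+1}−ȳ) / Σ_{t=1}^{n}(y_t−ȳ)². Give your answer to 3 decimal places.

Mean ȳ = (64.0 + 64.6 + 61.0 + 58.4 + 63.5 + 64.3)/6 = 62.6333
Deviations from mean: 1.3667, 1.9667, -1.6333, -4.2333, 0.8667, 1.6667
Numerator Σ_{t=1}^{5}(y_t−ȳ)(y_{t+1}−ȳ) = 4.1656
Denominator Σ(y_t−ȳ)² = 29.8533
r_1 = 4.1656 / 29.8533 = 0.140

0.140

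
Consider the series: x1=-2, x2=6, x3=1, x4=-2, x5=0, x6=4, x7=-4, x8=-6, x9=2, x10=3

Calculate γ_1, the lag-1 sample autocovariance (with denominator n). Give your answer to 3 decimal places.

-0.624

Mean x̄ = (-2 + 6 + 1 − 2 + 0 + 4 − 4 − 6 + 2 + 3)/10 = 0.2000
Σ_{t=1}^{9}(x_t−x̄)(x_{t+1}−x̄) = -6.2400
γ_1 = -6.2400 / 10 = -0.624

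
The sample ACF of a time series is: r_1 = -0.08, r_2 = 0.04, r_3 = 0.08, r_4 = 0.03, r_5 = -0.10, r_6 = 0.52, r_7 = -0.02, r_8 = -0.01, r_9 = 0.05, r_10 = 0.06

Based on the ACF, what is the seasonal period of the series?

The largest autocorrelation is r_6 = 0.52; the remaining lags stay at or below 0.08.
The dominant spike at lag 6 indicates a seasonal period of 6.

6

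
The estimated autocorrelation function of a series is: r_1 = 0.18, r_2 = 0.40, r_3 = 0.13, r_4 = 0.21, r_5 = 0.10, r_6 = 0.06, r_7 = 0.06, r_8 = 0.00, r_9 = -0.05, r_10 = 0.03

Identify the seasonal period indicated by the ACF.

2

The largest autocorrelation is r_2 = 0.40, with a weaker echo at lag 4 (0.21); the remaining lags stay at or below 0.18.
The dominant spike at lag 2 indicates a seasonal period of 2.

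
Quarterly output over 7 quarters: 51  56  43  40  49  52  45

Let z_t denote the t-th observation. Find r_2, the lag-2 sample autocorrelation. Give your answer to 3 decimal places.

-0.633

Mean z̄ = (51 + 56 + 43 + 40 + 49 + 52 + 45)/7 = 48.0000
Deviations from mean: 3.0000, 8.0000, -5.0000, -8.0000, 1.0000, 4.0000, -3.0000
Numerator Σ_{t=1}^{5}(z_t−z̄)(z_{t+2}−z̄) = -119.0000
Denominator Σ(z_t−z̄)² = 188.0000
r_2 = -119.0000 / 188.0000 = -0.633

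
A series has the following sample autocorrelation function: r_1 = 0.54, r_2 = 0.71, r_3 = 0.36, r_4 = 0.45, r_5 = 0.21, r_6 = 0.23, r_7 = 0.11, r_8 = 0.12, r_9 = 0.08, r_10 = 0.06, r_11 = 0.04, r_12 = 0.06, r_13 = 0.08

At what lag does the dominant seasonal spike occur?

2

The largest autocorrelation is r_2 = 0.71; the remaining lags stay at or below 0.54.
The dominant spike at lag 2 indicates a seasonal period of 2.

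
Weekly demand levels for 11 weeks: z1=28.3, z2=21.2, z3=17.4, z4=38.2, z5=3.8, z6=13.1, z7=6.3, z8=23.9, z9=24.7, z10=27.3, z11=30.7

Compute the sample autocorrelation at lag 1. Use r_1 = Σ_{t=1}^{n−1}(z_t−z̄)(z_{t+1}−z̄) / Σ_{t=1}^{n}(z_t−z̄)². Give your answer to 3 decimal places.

Mean z̄ = (28.3 + 21.2 + 17.4 + 38.2 + 3.8 + 13.1 + 6.3 + 23.9 + 24.7 + 27.3 + 30.7)/11 = 21.3545
Numerator Σ_{t=1}^{10}(z_t−z̄)(z_{t+1}−z̄) = -47.9712
Denominator Σ(z_t−z̄)² = 1090.9673
r_1 = -47.9712 / 1090.9673 = -0.044

-0.044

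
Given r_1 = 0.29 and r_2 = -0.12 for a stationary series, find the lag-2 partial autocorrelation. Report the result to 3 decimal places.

φ_{22} = (r_2 − r_1²) / (1 − r_1²)
r_1² = (0.29)² = 0.0841
Numerator = -0.12 − 0.0841 = -0.2041; denominator = 1 − 0.0841 = 0.9159
φ_{22} = -0.2041 / 0.9159 = -0.223

-0.223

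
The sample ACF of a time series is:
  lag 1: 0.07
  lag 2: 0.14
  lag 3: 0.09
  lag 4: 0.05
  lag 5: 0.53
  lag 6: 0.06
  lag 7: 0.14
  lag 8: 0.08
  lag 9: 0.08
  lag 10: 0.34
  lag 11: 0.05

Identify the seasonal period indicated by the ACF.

The largest autocorrelation is r_5 = 0.53, with a weaker echo at lag 10 (0.34); the remaining lags stay at or below 0.14.
The dominant spike at lag 5 indicates a seasonal period of 5.

5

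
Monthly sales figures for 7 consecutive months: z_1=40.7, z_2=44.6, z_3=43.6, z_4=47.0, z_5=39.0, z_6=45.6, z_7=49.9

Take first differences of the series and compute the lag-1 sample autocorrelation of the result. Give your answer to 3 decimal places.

-0.450

First differences Δz: 3.9, -1.0, 3.4, -8.0, 6.6, 4.3
Mean of differences = 1.5333
Numerator Σ(Δz_t−Δz̄)(Δz_{t+1}−Δz̄) = -62.8044
Denominator Σ(Δz_t−Δz̄)² = 139.7133
r_1(Δz) = -62.8044 / 139.7133 = -0.450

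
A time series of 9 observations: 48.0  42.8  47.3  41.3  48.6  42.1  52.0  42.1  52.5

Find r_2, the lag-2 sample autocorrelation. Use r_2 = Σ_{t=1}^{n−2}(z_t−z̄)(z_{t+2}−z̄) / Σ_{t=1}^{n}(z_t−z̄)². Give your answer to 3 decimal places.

Mean z̄ = (48.0 + 42.8 + 47.3 + 41.3 + 48.6 + 42.1 + 52.0 + 42.1 + 52.5)/9 = 46.3000
Σ(z_t−z̄)(z_{t+2}−z̄) = (1.7000) + (17.5000) + (2.3000) + (21.0000) + (13.1100) + (17.6400) + (35.3400) = 108.5900
Denominator Σ(z_t−z̄)² = 152.6400
r_2 = 108.5900 / 152.6400 = 0.711

0.711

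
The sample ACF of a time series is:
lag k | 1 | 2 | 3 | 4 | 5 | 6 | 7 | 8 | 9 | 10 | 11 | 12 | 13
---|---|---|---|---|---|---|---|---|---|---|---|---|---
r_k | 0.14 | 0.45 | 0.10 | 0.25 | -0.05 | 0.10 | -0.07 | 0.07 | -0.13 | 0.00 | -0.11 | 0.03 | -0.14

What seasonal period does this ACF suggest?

The largest autocorrelation is r_2 = 0.45, with a weaker echo at lag 4 (0.25); the remaining lags stay at or below 0.14.
The dominant spike at lag 2 indicates a seasonal period of 2.

2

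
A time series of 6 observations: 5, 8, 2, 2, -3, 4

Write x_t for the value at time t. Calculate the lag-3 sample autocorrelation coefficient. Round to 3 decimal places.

-0.485

Mean x̄ = (5 + 8 + 2 + 2 − 3 + 4)/6 = 3.0000
Deviations from mean: 2.0000, 5.0000, -1.0000, -1.0000, -6.0000, 1.0000
Σ(x_t−x̄)(x_{t+3}−x̄) = (-2.0000) + (-30.0000) + (-1.0000) = -33.0000
Denominator Σ(x_t−x̄)² = 68.0000
r_3 = -33.0000 / 68.0000 = -0.485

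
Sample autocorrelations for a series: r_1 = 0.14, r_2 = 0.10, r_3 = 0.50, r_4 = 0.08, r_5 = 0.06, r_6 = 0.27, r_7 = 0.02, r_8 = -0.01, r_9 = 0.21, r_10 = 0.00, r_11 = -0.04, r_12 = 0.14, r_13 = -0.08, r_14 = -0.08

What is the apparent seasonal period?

The largest autocorrelation is r_3 = 0.50, with weaker echoes at lags 6 (0.27) and 9 (0.21); the remaining lags stay at or below 0.14.
The dominant spike at lag 3 indicates a seasonal period of 3.

3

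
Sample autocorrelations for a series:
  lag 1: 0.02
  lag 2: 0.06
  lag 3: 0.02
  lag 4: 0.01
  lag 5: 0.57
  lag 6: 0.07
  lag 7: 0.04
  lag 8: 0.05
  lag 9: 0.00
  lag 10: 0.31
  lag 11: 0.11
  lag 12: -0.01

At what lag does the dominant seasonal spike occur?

The largest autocorrelation is r_5 = 0.57, with a weaker echo at lag 10 (0.31); the remaining lags stay at or below 0.11.
The dominant spike at lag 5 indicates a seasonal period of 5.

5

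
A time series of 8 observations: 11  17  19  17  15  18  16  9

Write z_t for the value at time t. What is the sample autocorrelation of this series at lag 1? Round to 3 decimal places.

Mean z̄ = (11 + 17 + 19 + 17 + 15 + 18 + 16 + 9)/8 = 15.2500
Deviations from mean: -4.2500, 1.7500, 3.7500, 1.7500, -0.2500, 2.7500, 0.7500, -6.2500
Σ(z_t−z̄)(z_{t+1}−z̄) = (-7.4375) + (6.5625) + (6.5625) + (-0.4375) + (-0.6875) + (2.0625) + (-4.6875) = 1.9375
Denominator Σ(z_t−z̄)² = 85.5000
r_1 = 1.9375 / 85.5000 = 0.023

0.023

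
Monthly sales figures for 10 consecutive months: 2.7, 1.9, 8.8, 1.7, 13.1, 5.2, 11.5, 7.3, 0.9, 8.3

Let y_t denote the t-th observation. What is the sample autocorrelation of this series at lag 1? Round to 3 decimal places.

-0.370

Mean ȳ = (2.7 + 1.9 + 8.8 + 1.7 + 13.1 + 5.2 + 11.5 + 7.3 + 0.9 + 8.3)/10 = 6.1400
Numerator Σ_{t=1}^{9}(y_t−ȳ)(y_{t+1}−ȳ) = -62.1656
Denominator Σ(y_t−ȳ)² = 168.1240
r_1 = -62.1656 / 168.1240 = -0.370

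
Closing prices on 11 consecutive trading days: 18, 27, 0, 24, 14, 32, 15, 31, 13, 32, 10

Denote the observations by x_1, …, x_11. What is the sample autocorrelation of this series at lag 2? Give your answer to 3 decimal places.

Mean x̄ = (18 + 27 + 0 + 24 + 14 + 32 + 15 + 31 + 13 + 32 + 10)/11 = 19.6364
Numerator Σ_{t=1}^{9}(x_t−x̄)(x_{t+2}−x̄) = 630.7355
Denominator Σ(x_t−x̄)² = 1086.5455
r_2 = 630.7355 / 1086.5455 = 0.580

0.580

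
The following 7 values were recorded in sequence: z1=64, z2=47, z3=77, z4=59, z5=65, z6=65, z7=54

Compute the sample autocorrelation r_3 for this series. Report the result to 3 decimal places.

Mean z̄ = (64 + 47 + 77 + 59 + 65 + 65 + 54)/7 = 61.5714
Deviations from mean: 2.4286, -14.5714, 15.4286, -2.5714, 3.4286, 3.4286, -7.5714
Σ(z_t−z̄)(z_{t+3}−z̄) = (-6.2449) + (-49.9592) + (52.8980) + (19.4694) = 16.1633
Denominator Σ(z_t−z̄)² = 543.7143
r_3 = 16.1633 / 543.7143 = 0.030

0.030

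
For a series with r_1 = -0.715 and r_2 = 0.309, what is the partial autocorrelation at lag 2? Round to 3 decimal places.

-0.414

φ_{22} = (r_2 − r_1²) / (1 − r_1²)
r_1² = (-0.715)² = 0.511225
Numerator = 0.309 − 0.5112 = -0.2022; denominator = 1 − 0.5112 = 0.4888
φ_{22} = -0.2022 / 0.4888 = -0.414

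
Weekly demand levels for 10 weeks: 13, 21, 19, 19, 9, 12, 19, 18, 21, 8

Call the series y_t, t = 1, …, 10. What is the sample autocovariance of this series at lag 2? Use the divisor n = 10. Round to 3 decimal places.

-5.702

Mean ȳ = (13 + 21 + 19 + 19 + 9 + 12 + 19 + 18 + 21 + 8)/10 = 15.9000
Σ_{t=1}^{8}(y_t−ȳ)(y_{t+2}−ȳ) = -57.0200
γ_2 = -57.0200 / 10 = -5.702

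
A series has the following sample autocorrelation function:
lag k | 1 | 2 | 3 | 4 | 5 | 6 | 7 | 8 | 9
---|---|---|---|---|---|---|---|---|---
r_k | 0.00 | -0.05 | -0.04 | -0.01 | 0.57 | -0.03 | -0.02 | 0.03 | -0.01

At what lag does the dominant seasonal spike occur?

5

The largest autocorrelation is r_5 = 0.57; the remaining lags stay at or below 0.03.
The dominant spike at lag 5 indicates a seasonal period of 5.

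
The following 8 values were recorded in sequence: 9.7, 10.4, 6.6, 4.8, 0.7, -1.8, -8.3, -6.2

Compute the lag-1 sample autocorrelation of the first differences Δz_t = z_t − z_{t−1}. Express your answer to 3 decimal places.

-0.449

First differences Δz: 0.7, -3.8, -1.8, -4.1, -2.5, -6.5, 2.1
Mean of differences = -2.2714
Numerator Σ(Δz_t−Δz̄)(Δz_{t+1}−Δz̄) = -23.2251
Denominator Σ(Δz_t−Δz̄)² = 51.7743
r_1(Δz) = -23.2251 / 51.7743 = -0.449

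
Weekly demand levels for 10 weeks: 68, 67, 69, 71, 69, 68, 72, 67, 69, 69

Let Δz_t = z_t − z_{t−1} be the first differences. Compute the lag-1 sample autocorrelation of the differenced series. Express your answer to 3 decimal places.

-0.581

First differences Δz: -1, 2, 2, -2, -1, 4, -5, 2, 0
Mean of differences = 0.1111
Numerator Σ(Δz_t−Δz̄)(Δz_{t+1}−Δz̄) = -34.2346
Denominator Σ(Δz_t−Δz̄)² = 58.8889
r_1(Δz) = -34.2346 / 58.8889 = -0.581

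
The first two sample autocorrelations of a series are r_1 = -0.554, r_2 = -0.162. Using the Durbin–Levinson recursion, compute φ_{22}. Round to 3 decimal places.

-0.677

φ_{22} = (r_2 − r_1²) / (1 − r_1²)
r_1² = (-0.554)² = 0.306916
Numerator = -0.162 − 0.3069 = -0.4689; denominator = 1 − 0.3069 = 0.6931
φ_{22} = -0.4689 / 0.6931 = -0.677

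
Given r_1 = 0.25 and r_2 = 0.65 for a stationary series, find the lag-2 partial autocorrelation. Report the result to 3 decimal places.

φ_{22} = (r_2 − r_1²) / (1 − r_1²)
r_1² = (0.25)² = 0.0625
Numerator = 0.65 − 0.0625 = 0.5875; denominator = 1 − 0.0625 = 0.9375
φ_{22} = 0.5875 / 0.9375 = 0.627

0.627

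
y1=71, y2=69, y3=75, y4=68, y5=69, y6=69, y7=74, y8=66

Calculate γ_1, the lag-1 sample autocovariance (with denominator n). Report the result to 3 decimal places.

Mean ȳ = (71 + 69 + 75 + 68 + 69 + 69 + 74 + 66)/8 = 70.1250
Deviations: 0.8750, -1.1250, 4.8750, -2.1250, -1.1250, -1.1250, 3.8750, -4.1250
Σ_{t=1}^{7}(y_t−ȳ)(y_{t+1}−ȳ) = -33.5156
γ_1 = -33.5156 / 8 = -4.189

-4.189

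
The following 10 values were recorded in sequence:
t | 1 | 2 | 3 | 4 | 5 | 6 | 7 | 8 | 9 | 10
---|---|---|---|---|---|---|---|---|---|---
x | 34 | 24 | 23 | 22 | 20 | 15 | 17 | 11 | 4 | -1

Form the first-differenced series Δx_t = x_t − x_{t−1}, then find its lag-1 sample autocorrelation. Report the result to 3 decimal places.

-0.137

First differences Δx: -10, -1, -1, -2, -5, 2, -6, -7, -5
Mean of differences = -3.8889
Numerator Σ(Δx_t−Δx̄)(Δx_{t+1}−Δx̄) = -14.9012
Denominator Σ(Δx_t−Δx̄)² = 108.8889
r_1(Δx) = -14.9012 / 108.8889 = -0.137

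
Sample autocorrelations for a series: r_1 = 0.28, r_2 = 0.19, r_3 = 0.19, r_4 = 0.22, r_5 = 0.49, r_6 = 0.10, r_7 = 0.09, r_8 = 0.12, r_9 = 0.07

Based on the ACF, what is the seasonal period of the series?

The largest autocorrelation is r_5 = 0.49; the remaining lags stay at or below 0.28. The elevated value at lag 1 (0.28), dropping to 0.19 at lag 2, reflects decaying short-term dependence rather than seasonality.
The dominant spike at lag 5 indicates a seasonal period of 5.

5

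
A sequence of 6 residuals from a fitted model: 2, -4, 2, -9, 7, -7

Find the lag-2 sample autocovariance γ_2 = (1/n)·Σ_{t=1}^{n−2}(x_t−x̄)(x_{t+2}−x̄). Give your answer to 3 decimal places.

Mean x̄ = (2 − 4 + 2 − 9 + 7 − 7)/6 = -1.5000
Σ_{t=1}^{4}(x_t−x̄)(x_{t+2}−x̄) = 102.0000
γ_2 = 102.0000 / 6 = 17.000

17.000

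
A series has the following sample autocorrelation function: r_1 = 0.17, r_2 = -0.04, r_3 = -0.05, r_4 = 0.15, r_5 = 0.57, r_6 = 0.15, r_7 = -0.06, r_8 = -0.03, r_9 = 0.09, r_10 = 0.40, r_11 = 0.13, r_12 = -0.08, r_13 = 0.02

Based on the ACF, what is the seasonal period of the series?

5

The largest autocorrelation is r_5 = 0.57, with a weaker echo at lag 10 (0.40); the remaining lags stay at or below 0.17.
The dominant spike at lag 5 indicates a seasonal period of 5.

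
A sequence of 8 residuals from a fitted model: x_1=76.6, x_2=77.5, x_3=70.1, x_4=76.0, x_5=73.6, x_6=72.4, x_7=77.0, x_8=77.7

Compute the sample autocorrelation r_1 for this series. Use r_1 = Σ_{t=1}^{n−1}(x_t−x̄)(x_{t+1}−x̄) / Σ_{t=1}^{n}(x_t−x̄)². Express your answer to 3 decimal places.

-0.192

Mean x̄ = (76.6 + 77.5 + 70.1 + 76.0 + 73.6 + 72.4 + 77.0 + 77.7)/8 = 75.1125
Deviations from mean: 1.4875, 2.3875, -5.0125, 0.8875, -1.5125, -2.7125, 1.8875, 2.5875
Σ(x_t−x̄)(x_{t+1}−x̄) = (3.5514) + (-11.9673) + (-4.4486) + (-1.3423) + (4.1027) + (-5.1198) + (4.8839) = -10.3402
Denominator Σ(x_t−x̄)² = 53.7288
r_1 = -10.3402 / 53.7288 = -0.192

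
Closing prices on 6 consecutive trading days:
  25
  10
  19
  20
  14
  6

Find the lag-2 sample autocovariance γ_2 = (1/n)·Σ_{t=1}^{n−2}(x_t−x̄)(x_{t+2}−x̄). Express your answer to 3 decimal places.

Mean x̄ = (25 + 10 + 19 + 20 + 14 + 6)/6 = 15.6667
Σ_{t=1}^{4}(x_t−x̄)(x_{t+2}−x̄) = -40.8889
γ_2 = -40.8889 / 6 = -6.815

-6.815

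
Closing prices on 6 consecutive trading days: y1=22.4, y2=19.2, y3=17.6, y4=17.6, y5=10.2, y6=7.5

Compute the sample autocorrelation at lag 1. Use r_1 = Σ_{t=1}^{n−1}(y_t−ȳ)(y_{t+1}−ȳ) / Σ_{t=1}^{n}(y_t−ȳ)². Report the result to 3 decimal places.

Mean ȳ = (22.4 + 19.2 + 17.6 + 17.6 + 10.2 + 7.5)/6 = 15.7500
Deviations from mean: 6.6500, 3.4500, 1.8500, 1.8500, -5.5500, -8.2500
Σ(y_t−ȳ)(y_{t+1}−ȳ) = (22.9425) + (6.3825) + (3.4225) + (-10.2675) + (45.7875) = 68.2675
Denominator Σ(y_t−ȳ)² = 161.8350
r_1 = 68.2675 / 161.8350 = 0.422

0.422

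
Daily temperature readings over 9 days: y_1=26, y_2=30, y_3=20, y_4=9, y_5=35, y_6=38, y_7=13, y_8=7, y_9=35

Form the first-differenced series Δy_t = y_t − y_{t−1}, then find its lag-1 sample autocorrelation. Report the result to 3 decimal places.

First differences Δy: 4, -10, -11, 26, 3, -25, -6, 28
Mean of differences = 1.1250
Numerator Σ(Δy_t−Δȳ)(Δy_{t+1}−Δȳ) = -206.3906
Denominator Σ(Δy_t−Δȳ)² = 2356.8750
r_1(Δy) = -206.3906 / 2356.8750 = -0.088

-0.088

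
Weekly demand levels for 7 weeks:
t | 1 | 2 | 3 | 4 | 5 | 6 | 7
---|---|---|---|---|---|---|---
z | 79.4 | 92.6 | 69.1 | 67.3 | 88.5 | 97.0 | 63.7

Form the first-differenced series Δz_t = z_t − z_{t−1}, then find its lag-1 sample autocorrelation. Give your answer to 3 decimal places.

-0.174

First differences Δz: 13.2, -23.5, -1.8, 21.2, 8.5, -33.3
Mean of differences = -2.6167
Numerator Σ(Δz_t−Δz̄)(Δz_{t+1}−Δz̄) = -404.2436
Denominator Σ(Δz_t−Δz̄)² = 2319.2283
r_1(Δz) = -404.2436 / 2319.2283 = -0.174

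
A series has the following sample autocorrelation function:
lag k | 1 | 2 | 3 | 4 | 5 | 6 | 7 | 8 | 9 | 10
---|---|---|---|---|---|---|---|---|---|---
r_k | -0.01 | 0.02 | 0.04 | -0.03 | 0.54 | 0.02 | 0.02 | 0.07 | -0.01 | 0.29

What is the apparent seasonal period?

5

The largest autocorrelation is r_5 = 0.54, with a weaker echo at lag 10 (0.29); the remaining lags stay at or below 0.07.
The dominant spike at lag 5 indicates a seasonal period of 5.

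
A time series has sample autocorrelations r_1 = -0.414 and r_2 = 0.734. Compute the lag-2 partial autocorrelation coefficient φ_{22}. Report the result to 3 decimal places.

0.679

φ_{22} = (r_2 − r_1²) / (1 − r_1²)
r_1² = (-0.414)² = 0.171396
Numerator = 0.734 − 0.1714 = 0.5626; denominator = 1 − 0.1714 = 0.8286
φ_{22} = 0.5626 / 0.8286 = 0.679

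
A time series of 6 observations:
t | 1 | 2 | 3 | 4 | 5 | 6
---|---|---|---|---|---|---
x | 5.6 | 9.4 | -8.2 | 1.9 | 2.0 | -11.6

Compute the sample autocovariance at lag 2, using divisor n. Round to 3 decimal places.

-11.248

Mean x̄ = (5.6 + 9.4 − 8.2 + 1.9 + 2.0 − 11.6)/6 = -0.1500
Deviations: 5.7500, 9.5500, -8.0500, 2.0500, 2.1500, -11.4500
Σ_{t=1}^{4}(x_t−x̄)(x_{t+2}−x̄) = -67.4900
γ_2 = -67.4900 / 6 = -11.248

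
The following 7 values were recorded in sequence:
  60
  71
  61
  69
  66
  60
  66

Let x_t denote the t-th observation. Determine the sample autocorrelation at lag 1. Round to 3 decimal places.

Mean x̄ = (60 + 71 + 61 + 69 + 66 + 60 + 66)/7 = 64.7143
Deviations from mean: -4.7143, 6.2857, -3.7143, 4.2857, 1.2857, -4.7143, 1.2857
Σ(x_t−x̄)(x_{t+1}−x̄) = (-29.6327) + (-23.3469) + (-15.9184) + (5.5102) + (-6.0612) + (-6.0612) = -75.5102
Denominator Σ(x_t−x̄)² = 119.4286
r_1 = -75.5102 / 119.4286 = -0.632

-0.632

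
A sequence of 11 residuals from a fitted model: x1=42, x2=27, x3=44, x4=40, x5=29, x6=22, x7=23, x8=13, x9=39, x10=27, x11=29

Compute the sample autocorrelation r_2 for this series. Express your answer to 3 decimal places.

Mean x̄ = (42 + 27 + 44 + 40 + 29 + 22 + 23 + 13 + 39 + 27 + 29)/11 = 30.4545
Numerator Σ_{t=1}^{9}(x_t−x̄)(x_{t+2}−x̄) = 165.5868
Denominator Σ(x_t−x̄)² = 940.7273
r_2 = 165.5868 / 940.7273 = 0.176

0.176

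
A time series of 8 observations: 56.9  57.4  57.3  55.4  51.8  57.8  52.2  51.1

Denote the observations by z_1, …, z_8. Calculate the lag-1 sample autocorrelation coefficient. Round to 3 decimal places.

Mean z̄ = (56.9 + 57.4 + 57.3 + 55.4 + 51.8 + 57.8 + 52.2 + 51.1)/8 = 54.9875
Deviations from mean: 1.9125, 2.4125, 2.3125, 0.4125, -3.1875, 2.8125, -2.7875, -3.8875
Σ(z_t−z̄)(z_{t+1}−z̄) = (4.6139) + (5.5789) + (0.9539) + (-1.3148) + (-8.9648) + (-7.8398) + (10.8364) = 3.8636
Denominator Σ(z_t−z̄)² = 55.9488
r_1 = 3.8636 / 55.9488 = 0.069

0.069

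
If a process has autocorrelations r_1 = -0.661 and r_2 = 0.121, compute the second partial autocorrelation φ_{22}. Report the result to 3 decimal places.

φ_{22} = (r_2 − r_1²) / (1 − r_1²)
r_1² = (-0.661)² = 0.436921
Numerator = 0.121 − 0.4369 = -0.3159; denominator = 1 − 0.4369 = 0.5631
φ_{22} = -0.3159 / 0.5631 = -0.561

-0.561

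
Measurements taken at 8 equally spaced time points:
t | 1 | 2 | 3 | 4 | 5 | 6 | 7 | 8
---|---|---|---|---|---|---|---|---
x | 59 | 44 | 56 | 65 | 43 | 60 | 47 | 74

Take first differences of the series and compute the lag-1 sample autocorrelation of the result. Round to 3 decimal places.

-0.587

First differences Δx: -15, 12, 9, -22, 17, -13, 27
Mean of differences = 2.1429
Numerator Σ(Δx_t−Δx̄)(Δx_{t+1}−Δx̄) = -1227.0204
Denominator Σ(Δx_t−Δx̄)² = 2088.8571
r_1(Δx) = -1227.0204 / 2088.8571 = -0.587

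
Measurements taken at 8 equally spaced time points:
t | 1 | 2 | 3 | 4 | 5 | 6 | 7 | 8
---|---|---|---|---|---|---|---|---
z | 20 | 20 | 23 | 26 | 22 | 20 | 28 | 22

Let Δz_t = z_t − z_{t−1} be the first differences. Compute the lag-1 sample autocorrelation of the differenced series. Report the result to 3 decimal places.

First differences Δz: 0, 3, 3, -4, -2, 8, -6
Mean of differences = 0.2857
Numerator Σ(Δz_t−Δz̄)(Δz_{t+1}−Δz̄) = -61.3673
Denominator Σ(Δz_t−Δz̄)² = 137.4286
r_1(Δz) = -61.3673 / 137.4286 = -0.447

-0.447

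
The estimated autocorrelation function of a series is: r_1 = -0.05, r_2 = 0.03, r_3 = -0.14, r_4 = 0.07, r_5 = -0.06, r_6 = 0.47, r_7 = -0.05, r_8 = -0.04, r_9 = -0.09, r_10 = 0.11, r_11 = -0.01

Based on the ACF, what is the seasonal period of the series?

The largest autocorrelation is r_6 = 0.47; the remaining lags stay at or below 0.11.
The dominant spike at lag 6 indicates a seasonal period of 6.

6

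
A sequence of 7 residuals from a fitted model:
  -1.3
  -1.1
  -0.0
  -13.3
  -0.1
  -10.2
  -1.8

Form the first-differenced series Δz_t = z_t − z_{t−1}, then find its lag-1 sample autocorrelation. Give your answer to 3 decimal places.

-0.779

First differences Δz: 0.2, 1.1, -13.3, 13.2, -10.1, 8.4
Mean of differences = -0.0833
Numerator Σ(Δz_t−Δz̄)(Δz_{t+1}−Δz̄) = -408.8953
Denominator Σ(Δz_t−Δz̄)² = 524.9083
r_1(Δz) = -408.8953 / 524.9083 = -0.779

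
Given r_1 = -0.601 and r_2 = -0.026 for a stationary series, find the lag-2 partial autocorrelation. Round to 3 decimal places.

-0.606

φ_{22} = (r_2 − r_1²) / (1 − r_1²)
r_1² = (-0.601)² = 0.361201
Numerator = -0.026 − 0.3612 = -0.3872; denominator = 1 − 0.3612 = 0.6388
φ_{22} = -0.3872 / 0.6388 = -0.606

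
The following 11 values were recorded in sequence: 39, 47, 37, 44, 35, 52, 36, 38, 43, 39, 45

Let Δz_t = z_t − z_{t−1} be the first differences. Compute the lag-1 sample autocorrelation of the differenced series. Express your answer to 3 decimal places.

First differences Δz: 8, -10, 7, -9, 17, -16, 2, 5, -4, 6
Mean of differences = 0.6000
Numerator Σ(Δz_t−Δz̄)(Δz_{t+1}−Δz̄) = -699.5600
Denominator Σ(Δz_t−Δz̄)² = 916.4000
r_1(Δz) = -699.5600 / 916.4000 = -0.763

-0.763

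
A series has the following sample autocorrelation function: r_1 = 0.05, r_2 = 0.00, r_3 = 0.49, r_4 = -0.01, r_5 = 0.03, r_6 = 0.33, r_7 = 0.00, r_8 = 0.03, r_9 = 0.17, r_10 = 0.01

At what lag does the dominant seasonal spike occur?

3

The largest autocorrelation is r_3 = 0.49, with weaker echoes at lags 6 (0.33) and 9 (0.17); the remaining lags stay at or below 0.05.
The dominant spike at lag 3 indicates a seasonal period of 3.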